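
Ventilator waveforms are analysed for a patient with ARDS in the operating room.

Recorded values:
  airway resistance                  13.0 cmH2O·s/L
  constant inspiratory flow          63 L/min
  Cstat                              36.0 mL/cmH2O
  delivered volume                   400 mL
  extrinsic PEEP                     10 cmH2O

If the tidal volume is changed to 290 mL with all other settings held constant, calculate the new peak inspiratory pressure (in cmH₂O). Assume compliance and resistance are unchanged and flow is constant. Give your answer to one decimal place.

31.7

Flow: 63 L/min ÷ 60 = 1.05 L/s.
PIP = Vt/C + R·V̇ + PEEP (constant-flow equation of motion).
Only the elastic term changes: ΔPIP = ΔVt / C = (290 − 400) / 36.0 = -3.056 cmH2O.
Original PIP = 400/36.0 + 13.0×1.05 + 10 = 34.761 cmH2O; new PIP = 34.761 + (-3.056) = 31.705 cmH2O.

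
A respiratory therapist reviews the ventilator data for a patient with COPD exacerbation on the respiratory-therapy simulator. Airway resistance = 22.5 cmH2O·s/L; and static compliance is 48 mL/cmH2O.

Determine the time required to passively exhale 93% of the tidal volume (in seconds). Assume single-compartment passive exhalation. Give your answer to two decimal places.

τ = R × C = 22.5 × 48 mL/cmH2O = 22.5 × 0.048 L/cmH2O = 1.08 s.
Exhaled fraction f = 1 − e^(−t/τ) → t = −τ·ln(1 − f) = −1.08·ln(0.07) = 2.872 s.

2.87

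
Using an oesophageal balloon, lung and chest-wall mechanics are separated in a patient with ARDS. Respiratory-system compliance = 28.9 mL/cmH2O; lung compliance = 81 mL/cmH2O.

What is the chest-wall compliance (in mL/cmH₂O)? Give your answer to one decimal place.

44.9

1/Ccw = 1/Crs − 1/CL.
1/Ccw = 1/28.9 − 1/81 = 0.02226.
Ccw = 44.924 mL/cmH2O.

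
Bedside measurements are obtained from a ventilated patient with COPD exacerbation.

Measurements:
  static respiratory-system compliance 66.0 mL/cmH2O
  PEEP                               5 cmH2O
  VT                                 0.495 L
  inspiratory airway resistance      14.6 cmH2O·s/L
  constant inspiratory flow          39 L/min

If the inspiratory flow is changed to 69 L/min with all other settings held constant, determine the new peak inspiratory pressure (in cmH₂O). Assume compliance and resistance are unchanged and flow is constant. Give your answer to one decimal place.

29.3

Flow: 39 L/min ÷ 60 = 0.65 L/s.
New flow: 69 L/min ÷ 60 = 1.15 L/s.
PIP = Vt/C + R·V̇ + PEEP (constant-flow equation of motion).
Only the resistive term changes: ΔPIP = R × ΔV̇ = 14.6 × (1.15 − 0.65) = 14.6 × 0.5 = 7.3 cmH2O.
Original PIP = 495/66.0 + 14.6×0.65 + 5 = 21.99 cmH2O; new PIP = 21.99 + (7.3) = 29.29 cmH2O.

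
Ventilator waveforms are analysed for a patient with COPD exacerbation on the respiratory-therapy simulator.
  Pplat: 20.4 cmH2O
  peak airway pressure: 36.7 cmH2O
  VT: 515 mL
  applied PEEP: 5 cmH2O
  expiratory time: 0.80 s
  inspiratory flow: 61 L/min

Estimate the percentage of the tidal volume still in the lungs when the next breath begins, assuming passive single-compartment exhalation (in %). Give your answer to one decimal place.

Flow: 61 L/min ÷ 60 = 1.0167 L/s.
R = (PIP − Pplat)/V̇ = (36.7 − 20.4) / 1.0167 = 16.3/1.0167 = 16.032 cmH2O·s/L.
C = Vt/(Pplat − PEEP) = 515.0 / (20.4 − 5) = 515.0/15.4 = 33.442 mL/cmH2O.
τ = R × C = 16.032 × 0.03344 L/cmH2O = 0.5361 s.
Fraction remaining at end-expiration = e^(−Te/τ) = e^(−0.80/0.5361) = 0.2249 → 22.49%.

22.5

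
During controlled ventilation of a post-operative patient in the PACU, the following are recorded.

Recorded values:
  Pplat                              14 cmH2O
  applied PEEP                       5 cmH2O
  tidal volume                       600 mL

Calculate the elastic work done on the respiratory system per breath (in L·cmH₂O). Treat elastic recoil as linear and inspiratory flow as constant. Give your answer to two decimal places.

2.70

Elastic work ≈ ½ × (Pplat − PEEP) × Vt = 0.5 × (14 − 5) × 0.600 L = 0.5 × 9.0 × 0.600 = 2.7 L·cmH2O.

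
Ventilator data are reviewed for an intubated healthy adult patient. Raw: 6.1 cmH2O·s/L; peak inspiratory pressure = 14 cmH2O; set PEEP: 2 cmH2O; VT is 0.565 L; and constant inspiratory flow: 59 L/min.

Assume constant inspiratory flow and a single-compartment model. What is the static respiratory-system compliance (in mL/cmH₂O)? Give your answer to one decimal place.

Flow: 59 L/min ÷ 60 = 0.9833 L/s.
Equation of motion (constant flow): PIP = Vt/C + R·V̇ + PEEP.
Vt/C = PIP − R·V̇ − PEEP = 14 − 6.1×0.9833 − 2 = 14 − 5.998 − 2 = 6.002 cmH2O.
C = Vt / 6.002 = 565 / 6.002 = 94.135 mL/cmH2O.

94.1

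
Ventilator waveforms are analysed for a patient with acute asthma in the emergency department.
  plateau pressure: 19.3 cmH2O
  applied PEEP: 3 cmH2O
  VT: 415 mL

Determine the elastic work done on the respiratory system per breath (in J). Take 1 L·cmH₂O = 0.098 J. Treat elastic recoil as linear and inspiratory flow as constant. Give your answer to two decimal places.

Elastic work ≈ ½ × (Pplat − PEEP) × Vt = 0.5 × (19.3 − 3) × 0.415 L = 0.5 × 16.3 × 0.415 = 3.382 L·cmH2O.
× 0.098 J/(L·cmH2O) → 0.3314 J.

0.33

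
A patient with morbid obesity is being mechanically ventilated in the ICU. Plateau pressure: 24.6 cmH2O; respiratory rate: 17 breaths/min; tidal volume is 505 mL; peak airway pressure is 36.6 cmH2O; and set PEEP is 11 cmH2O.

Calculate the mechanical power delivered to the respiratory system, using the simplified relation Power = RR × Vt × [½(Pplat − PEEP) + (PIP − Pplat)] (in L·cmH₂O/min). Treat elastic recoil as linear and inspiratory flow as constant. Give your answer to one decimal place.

161.4

Per-breath work = Vt × [½(Pplat−PEEP) + (PIP−Pplat)] = 0.505 × [0.5×13.6 + 12.0] = 0.505 × 18.8 = 9.494 L·cmH2O.
Power = 17 × 9.494 = 161.4 L·cmH2O/min.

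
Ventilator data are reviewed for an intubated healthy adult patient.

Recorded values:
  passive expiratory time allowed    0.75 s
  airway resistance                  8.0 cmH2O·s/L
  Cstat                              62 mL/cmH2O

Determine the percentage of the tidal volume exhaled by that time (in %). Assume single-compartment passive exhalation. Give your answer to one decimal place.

78.0

τ = R × C = 8.0 × 62 mL/cmH2O = 8.0 × 0.062 L/cmH2O = 0.496 s.
Passive exhalation: V(t)/V₀ = e^(−t/τ) = e^(−0.75/0.496) = 0.2204.
Fraction exhaled = 1 − 0.2204 = 0.7796 → 77.96%.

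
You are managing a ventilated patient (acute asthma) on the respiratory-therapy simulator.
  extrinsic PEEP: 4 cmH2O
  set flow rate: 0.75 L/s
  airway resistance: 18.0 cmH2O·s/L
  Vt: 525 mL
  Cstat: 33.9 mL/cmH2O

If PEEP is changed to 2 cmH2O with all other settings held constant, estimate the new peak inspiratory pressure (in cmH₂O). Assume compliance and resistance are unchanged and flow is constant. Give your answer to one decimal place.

31.0

PIP = Vt/C + R·V̇ + PEEP (constant-flow equation of motion).
Only the baseline term changes: ΔPIP = ΔPEEP = 2 − 4 = -2.0 cmH2O.
Original PIP = 525/33.9 + 18.0×0.75 + 4 = 32.987 cmH2O; new PIP = 32.987 + (-2.0) = 30.987 cmH2O.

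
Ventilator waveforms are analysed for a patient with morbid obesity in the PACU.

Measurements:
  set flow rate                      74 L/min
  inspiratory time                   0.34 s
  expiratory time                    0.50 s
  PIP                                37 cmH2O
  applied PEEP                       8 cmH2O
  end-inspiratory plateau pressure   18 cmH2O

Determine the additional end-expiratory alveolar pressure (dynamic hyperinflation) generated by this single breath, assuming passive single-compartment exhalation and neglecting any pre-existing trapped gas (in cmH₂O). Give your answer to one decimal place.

4.6

Flow: 74 L/min ÷ 60 = 1.2333 L/s.
Vt = flow × Ti = 1.2333 L/s × 0.34 s × 1000 mL/L = 419.32 mL.
R = (PIP − Pplat)/V̇ = (37 − 18) / 1.2333 = 19.0/1.2333 = 15.406 cmH2O·s/L.
C = Vt/(Pplat − PEEP) = 419.32 / (18 − 8) = 419.32/10.0 = 41.932 mL/cmH2O.
τ = R × C = 15.406 × 0.04193 L/cmH2O = 0.646 s.
Fraction remaining = e^(−Te/τ) = e^(−0.50/0.646) = 0.4612; trapped volume = 419.32 × 0.4612 = 193.39 mL.
Additional alveolar pressure from trapping ≈ V_trapped / C = 193.39 / 41.932 = 4.612 cmH2O.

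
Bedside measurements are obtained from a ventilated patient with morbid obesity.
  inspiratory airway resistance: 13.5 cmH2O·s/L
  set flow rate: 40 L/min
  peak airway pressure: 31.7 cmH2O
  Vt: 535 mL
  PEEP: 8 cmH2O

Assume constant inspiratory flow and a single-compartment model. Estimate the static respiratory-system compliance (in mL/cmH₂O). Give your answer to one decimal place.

36.4

Flow: 40 L/min ÷ 60 = 0.6667 L/s.
Equation of motion (constant flow): PIP = Vt/C + R·V̇ + PEEP.
Vt/C = PIP − R·V̇ − PEEP = 31.7 − 13.5×0.6667 − 8 = 31.7 − 9.0 − 8 = 14.7 cmH2O.
C = Vt / 14.7 = 535 / 14.7 = 36.395 mL/cmH2O.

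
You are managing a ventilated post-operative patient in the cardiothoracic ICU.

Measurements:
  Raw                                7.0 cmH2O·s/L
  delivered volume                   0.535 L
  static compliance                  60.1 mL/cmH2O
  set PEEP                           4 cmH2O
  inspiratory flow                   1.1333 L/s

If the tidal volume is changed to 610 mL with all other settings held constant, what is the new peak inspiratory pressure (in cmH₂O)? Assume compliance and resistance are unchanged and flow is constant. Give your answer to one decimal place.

PIP = Vt/C + R·V̇ + PEEP (constant-flow equation of motion).
Only the elastic term changes: ΔPIP = ΔVt / C = (610 − 535) / 60.1 = 1.248 cmH2O.
Original PIP = 535/60.1 + 7.0×1.1333 + 4 = 20.835 cmH2O; new PIP = 20.835 + (1.248) = 22.083 cmH2O.

22.1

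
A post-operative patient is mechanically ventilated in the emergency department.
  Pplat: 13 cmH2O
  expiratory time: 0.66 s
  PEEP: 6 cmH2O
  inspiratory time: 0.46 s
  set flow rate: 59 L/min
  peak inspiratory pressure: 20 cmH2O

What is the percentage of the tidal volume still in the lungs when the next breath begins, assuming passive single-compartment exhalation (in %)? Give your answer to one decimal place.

Flow: 59 L/min ÷ 60 = 0.9833 L/s.
Vt = flow × Ti = 0.9833 L/s × 0.46 s × 1000 mL/L = 452.32 mL.
R = (PIP − Pplat)/V̇ = (20 − 13) / 0.9833 = 7.0/0.9833 = 7.119 cmH2O·s/L.
C = Vt/(Pplat − PEEP) = 452.32 / (13 − 6) = 452.32/7.0 = 64.617 mL/cmH2O.
τ = R × C = 7.119 × 0.06462 L/cmH2O = 0.46 s.
Fraction remaining at end-expiration = e^(−Te/τ) = e^(−0.66/0.46) = 0.2382 → 23.82%.

23.8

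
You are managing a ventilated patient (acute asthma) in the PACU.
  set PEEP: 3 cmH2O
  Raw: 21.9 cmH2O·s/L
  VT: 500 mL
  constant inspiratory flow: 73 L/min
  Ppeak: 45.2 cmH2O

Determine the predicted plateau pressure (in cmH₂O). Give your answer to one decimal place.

Flow: 73 L/min ÷ 60 = 1.2167 L/s.
Pplat = PIP − Raw × flow = 45.2 − 21.9 × 1.2167 = 45.2 − 26.646 = 18.554 cmH2O.

18.6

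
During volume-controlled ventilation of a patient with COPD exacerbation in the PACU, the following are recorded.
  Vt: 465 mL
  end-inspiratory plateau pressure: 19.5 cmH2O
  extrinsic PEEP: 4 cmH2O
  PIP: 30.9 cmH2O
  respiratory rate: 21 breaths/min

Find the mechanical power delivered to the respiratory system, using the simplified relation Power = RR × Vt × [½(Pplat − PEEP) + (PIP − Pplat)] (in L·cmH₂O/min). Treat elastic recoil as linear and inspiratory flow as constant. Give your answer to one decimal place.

187.0

Per-breath work = Vt × [½(Pplat−PEEP) + (PIP−Pplat)] = 0.465 × [0.5×15.5 + 11.4] = 0.465 × 19.15 = 8.905 L·cmH2O.
Power = 21 × 8.905 = 187.01 L·cmH2O/min.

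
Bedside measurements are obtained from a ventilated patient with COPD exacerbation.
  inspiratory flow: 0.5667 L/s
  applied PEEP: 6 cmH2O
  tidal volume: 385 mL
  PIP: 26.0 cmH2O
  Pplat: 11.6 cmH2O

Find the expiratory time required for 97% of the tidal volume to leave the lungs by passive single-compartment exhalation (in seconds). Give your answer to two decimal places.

6.13

R = (PIP − Pplat)/V̇ = (26.0 − 11.6) / 0.5667 = 14.4/0.5667 = 25.41 cmH2O·s/L.
C = Vt/(Pplat − PEEP) = 385.0 / (11.6 − 6) = 385.0/5.6 = 68.75 mL/cmH2O.
τ = R × C = 25.41 × 0.06875 L/cmH2O = 1.747 s.
t = −τ·ln(1 − 0.97) = −1.747·ln(0.03) = 6.126 s.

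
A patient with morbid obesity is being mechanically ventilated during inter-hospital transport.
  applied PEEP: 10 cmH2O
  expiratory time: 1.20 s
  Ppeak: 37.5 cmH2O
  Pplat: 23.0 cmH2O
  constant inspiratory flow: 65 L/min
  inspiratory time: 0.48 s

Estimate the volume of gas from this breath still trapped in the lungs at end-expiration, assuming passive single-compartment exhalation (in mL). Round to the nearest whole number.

Flow: 65 L/min ÷ 60 = 1.0833 L/s.
Vt = flow × Ti = 1.0833 L/s × 0.48 s × 1000 mL/L = 519.98 mL.
R = (PIP − Pplat)/V̇ = (37.5 − 23.0) / 1.0833 = 14.5/1.0833 = 13.385 cmH2O·s/L.
C = Vt/(Pplat − PEEP) = 519.98 / (23.0 − 10) = 519.98/13.0 = 39.998 mL/cmH2O.
τ = R × C = 13.385 × 0.04 L/cmH2O = 0.5354 s.
Fraction remaining = e^(−Te/τ) = e^(−1.20/0.5354) = 0.1063.
Trapped volume = 519.98 × 0.1063 = 55.274 mL.

55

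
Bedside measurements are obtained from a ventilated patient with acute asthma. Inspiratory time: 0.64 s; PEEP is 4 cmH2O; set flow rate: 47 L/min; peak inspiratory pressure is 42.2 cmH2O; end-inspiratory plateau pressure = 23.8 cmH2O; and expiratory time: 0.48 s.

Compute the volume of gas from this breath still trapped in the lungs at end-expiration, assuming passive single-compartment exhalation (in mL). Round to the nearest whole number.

Flow: 47 L/min ÷ 60 = 0.7833 L/s.
Vt = flow × Ti = 0.7833 L/s × 0.64 s × 1000 mL/L = 501.31 mL.
R = (PIP − Pplat)/V̇ = (42.2 − 23.8) / 0.7833 = 18.4/0.7833 = 23.49 cmH2O·s/L.
C = Vt/(Pplat − PEEP) = 501.31 / (23.8 − 4) = 501.31/19.8 = 25.319 mL/cmH2O.
τ = R × C = 23.49 × 0.02532 L/cmH2O = 0.5948 s.
Fraction remaining = e^(−Te/τ) = e^(−0.48/0.5948) = 0.4462.
Trapped volume = 501.31 × 0.4462 = 223.68 mL.

224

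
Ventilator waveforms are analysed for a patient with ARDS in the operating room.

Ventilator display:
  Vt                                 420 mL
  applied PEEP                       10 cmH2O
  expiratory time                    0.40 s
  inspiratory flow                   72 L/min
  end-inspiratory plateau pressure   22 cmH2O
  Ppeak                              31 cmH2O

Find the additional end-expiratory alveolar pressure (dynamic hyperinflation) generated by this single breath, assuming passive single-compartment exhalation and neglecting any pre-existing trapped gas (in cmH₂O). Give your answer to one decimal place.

Flow: 72 L/min ÷ 60 = 1.2 L/s.
R = (PIP − Pplat)/V̇ = (31 − 22) / 1.2 = 9.0/1.2 = 7.5 cmH2O·s/L.
C = Vt/(Pplat − PEEP) = 420.0 / (22 − 10) = 420.0/12.0 = 35.0 mL/cmH2O.
τ = R × C = 7.5 × 0.035 L/cmH2O = 0.2625 s.
Fraction remaining = e^(−Te/τ) = e^(−0.40/0.2625) = 0.2179; trapped volume = 420.0 × 0.2179 = 91.518 mL.
Additional alveolar pressure from trapping ≈ V_trapped / C = 91.518 / 35.0 = 2.615 cmH2O.

2.6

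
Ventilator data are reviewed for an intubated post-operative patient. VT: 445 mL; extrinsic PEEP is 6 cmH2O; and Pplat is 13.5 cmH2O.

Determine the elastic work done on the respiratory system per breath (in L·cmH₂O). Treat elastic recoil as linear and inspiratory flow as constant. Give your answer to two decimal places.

1.67

Elastic work ≈ ½ × (Pplat − PEEP) × Vt = 0.5 × (13.5 − 6) × 0.445 L = 0.5 × 7.5 × 0.445 = 1.669 L·cmH2O.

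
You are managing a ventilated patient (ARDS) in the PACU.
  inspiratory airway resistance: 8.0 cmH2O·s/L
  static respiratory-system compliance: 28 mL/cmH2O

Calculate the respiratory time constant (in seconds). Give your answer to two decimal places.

τ = R × C = 8.0 × 28 mL/cmH2O = 8.0 × 0.028 L/cmH2O = 0.224 s.

0.22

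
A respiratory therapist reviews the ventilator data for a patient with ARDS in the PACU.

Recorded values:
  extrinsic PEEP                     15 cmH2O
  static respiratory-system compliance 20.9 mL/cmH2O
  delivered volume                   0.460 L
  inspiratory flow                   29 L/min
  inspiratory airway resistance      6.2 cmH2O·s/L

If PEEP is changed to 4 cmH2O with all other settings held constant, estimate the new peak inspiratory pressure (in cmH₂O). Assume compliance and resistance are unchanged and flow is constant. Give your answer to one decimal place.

Flow: 29 L/min ÷ 60 = 0.4833 L/s.
PIP = Vt/C + R·V̇ + PEEP (constant-flow equation of motion).
Only the baseline term changes: ΔPIP = ΔPEEP = 4 − 15 = -11.0 cmH2O.
Original PIP = 460/20.9 + 6.2×0.4833 + 15 = 40.006 cmH2O; new PIP = 40.006 + (-11.0) = 29.006 cmH2O.

29.0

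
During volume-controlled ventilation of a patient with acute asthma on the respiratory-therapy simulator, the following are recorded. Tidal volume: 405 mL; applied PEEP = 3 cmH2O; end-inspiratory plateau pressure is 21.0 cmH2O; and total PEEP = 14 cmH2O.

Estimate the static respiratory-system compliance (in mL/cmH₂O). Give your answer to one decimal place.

57.9

End-expiratory occlusion gives total PEEP = 14 cmH2O (intrinsic PEEP = 14 − 3 = 11). Use total PEEP for the elastic gradient.
Cstat = Vt / (Pplat − PEEPtotal) = 405 / (21.0 − 14) = 405 / 7.0 = 57.857 mL/cmH2O.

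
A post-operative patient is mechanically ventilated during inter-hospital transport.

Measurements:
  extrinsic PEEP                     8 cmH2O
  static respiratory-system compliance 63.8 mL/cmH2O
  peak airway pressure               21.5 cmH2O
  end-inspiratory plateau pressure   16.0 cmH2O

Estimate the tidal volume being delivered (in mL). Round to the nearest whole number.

510

Vt = Cstat × (Pplat − PEEP) = 63.8 × (16.0 − 8) = 63.8 × 8.0 = 510.4 mL.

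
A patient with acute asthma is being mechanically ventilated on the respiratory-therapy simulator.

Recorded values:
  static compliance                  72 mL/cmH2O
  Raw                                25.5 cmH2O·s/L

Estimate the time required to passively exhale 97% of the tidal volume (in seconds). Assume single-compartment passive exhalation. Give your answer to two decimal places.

6.44

τ = R × C = 25.5 × 72 mL/cmH2O = 25.5 × 0.072 L/cmH2O = 1.836 s.
Exhaled fraction f = 1 − e^(−t/τ) → t = −τ·ln(1 − f) = −1.836·ln(0.03) = 6.438 s.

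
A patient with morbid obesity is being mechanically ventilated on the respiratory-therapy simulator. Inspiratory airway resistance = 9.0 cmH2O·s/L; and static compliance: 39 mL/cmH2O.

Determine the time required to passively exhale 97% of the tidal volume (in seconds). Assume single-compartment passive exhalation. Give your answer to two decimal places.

1.23

τ = R × C = 9.0 × 39 mL/cmH2O = 9.0 × 0.039 L/cmH2O = 0.351 s.
Exhaled fraction f = 1 − e^(−t/τ) → t = −τ·ln(1 − f) = −0.351·ln(0.03) = 1.231 s.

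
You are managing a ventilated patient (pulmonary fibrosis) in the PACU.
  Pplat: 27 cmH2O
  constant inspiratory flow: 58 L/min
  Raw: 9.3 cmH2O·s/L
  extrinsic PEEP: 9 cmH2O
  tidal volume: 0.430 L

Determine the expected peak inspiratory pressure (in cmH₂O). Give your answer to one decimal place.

Flow: 58 L/min ÷ 60 = 0.9667 L/s.
PIP = Pplat + Raw × flow = 27 + 9.3 × 0.9667 = 27 + 8.99 = 35.99 cmH2O.

36.0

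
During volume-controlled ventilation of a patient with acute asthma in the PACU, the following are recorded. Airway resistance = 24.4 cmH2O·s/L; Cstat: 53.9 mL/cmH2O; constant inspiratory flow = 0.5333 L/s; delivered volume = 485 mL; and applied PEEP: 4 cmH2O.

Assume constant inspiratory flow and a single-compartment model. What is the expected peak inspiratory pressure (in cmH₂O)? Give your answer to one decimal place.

Equation of motion (constant flow): PIP = Vt/C + R·V̇ + PEEP.
PIP = 485/53.9 + 24.4×0.5333 + 4 = 8.998 + 13.013 + 4 = 26.011 cmH2O.

26.0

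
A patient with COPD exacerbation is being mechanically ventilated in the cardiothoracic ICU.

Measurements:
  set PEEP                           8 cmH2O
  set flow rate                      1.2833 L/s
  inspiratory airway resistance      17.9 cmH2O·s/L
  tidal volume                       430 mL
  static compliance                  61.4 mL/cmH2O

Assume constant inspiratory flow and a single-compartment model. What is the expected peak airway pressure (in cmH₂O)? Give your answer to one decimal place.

Equation of motion (constant flow): PIP = Vt/C + R·V̇ + PEEP.
PIP = 430/61.4 + 17.9×1.2833 + 8 = 7.003 + 22.971 + 8 = 37.974 cmH2O.

38.0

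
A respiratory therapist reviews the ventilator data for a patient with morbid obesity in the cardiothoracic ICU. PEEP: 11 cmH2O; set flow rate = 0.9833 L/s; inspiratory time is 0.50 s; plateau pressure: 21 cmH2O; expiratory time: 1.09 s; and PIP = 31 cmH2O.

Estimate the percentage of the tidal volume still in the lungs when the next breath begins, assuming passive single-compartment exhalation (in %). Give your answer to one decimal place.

Vt = flow × Ti = 0.9833 L/s × 0.50 s × 1000 mL/L = 491.65 mL.
R = (PIP − Pplat)/V̇ = (31 − 21) / 0.9833 = 10.0/0.9833 = 10.17 cmH2O·s/L.
C = Vt/(Pplat − PEEP) = 491.65 / (21 − 11) = 491.65/10.0 = 49.165 mL/cmH2O.
τ = R × C = 10.17 × 0.04917 L/cmH2O = 0.5001 s.
Fraction remaining at end-expiration = e^(−Te/τ) = e^(−1.09/0.5001) = 0.1131 → 11.31%.

11.3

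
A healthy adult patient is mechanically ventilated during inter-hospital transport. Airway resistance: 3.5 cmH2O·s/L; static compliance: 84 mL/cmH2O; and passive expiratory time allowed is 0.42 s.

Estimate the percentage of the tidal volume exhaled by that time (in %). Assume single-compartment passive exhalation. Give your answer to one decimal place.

76.0

τ = R × C = 3.5 × 84 mL/cmH2O = 3.5 × 0.084 L/cmH2O = 0.294 s.
Passive exhalation: V(t)/V₀ = e^(−t/τ) = e^(−0.42/0.294) = 0.2397.
Fraction exhaled = 1 − 0.2397 = 0.7603 → 76.03%.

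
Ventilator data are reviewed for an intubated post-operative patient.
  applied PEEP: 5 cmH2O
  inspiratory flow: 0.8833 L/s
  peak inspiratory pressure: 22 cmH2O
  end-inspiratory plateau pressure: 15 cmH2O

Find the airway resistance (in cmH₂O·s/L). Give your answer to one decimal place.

Raw = (PIP − Pplat) / flow = (22 − 15) / 0.8833 = 7.0 / 0.8833 = 7.925 cmH2O·s/L.

7.9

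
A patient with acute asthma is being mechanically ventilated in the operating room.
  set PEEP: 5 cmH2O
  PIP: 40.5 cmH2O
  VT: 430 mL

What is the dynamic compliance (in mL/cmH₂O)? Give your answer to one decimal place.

12.1

Dynamic compliance = Vt / (PIP − PEEP) = 430 / (40.5 − 5) = 430 / 35.5 = 12.113 mL/cmH2O.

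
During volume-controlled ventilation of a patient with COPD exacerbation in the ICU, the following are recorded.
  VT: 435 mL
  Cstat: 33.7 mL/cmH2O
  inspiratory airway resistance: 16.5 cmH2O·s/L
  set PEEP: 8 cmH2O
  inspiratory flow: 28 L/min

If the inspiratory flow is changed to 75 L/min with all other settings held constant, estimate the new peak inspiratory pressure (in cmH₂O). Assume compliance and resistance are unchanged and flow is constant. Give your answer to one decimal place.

41.5

Flow: 28 L/min ÷ 60 = 0.4667 L/s.
New flow: 75 L/min ÷ 60 = 1.25 L/s.
PIP = Vt/C + R·V̇ + PEEP (constant-flow equation of motion).
Only the resistive term changes: ΔPIP = R × ΔV̇ = 16.5 × (1.25 − 0.4667) = 16.5 × 0.7833 = 12.924 cmH2O.
Original PIP = 435/33.7 + 16.5×0.4667 + 8 = 28.609 cmH2O; new PIP = 28.609 + (12.924) = 41.533 cmH2O.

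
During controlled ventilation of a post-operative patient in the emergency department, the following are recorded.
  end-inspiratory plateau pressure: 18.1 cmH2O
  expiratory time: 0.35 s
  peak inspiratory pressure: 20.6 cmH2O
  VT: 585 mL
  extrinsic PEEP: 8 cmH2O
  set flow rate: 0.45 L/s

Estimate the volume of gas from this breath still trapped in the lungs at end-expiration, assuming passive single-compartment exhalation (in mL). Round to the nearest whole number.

R = (PIP − Pplat)/V̇ = (20.6 − 18.1) / 0.45 = 2.5/0.45 = 5.556 cmH2O·s/L.
C = Vt/(Pplat − PEEP) = 585.0 / (18.1 − 8) = 585.0/10.1 = 57.921 mL/cmH2O.
τ = R × C = 5.556 × 0.05792 L/cmH2O = 0.3218 s.
Fraction remaining = e^(−Te/τ) = e^(−0.35/0.3218) = 0.337.
Trapped volume = 585.0 × 0.337 = 197.15 mL.

197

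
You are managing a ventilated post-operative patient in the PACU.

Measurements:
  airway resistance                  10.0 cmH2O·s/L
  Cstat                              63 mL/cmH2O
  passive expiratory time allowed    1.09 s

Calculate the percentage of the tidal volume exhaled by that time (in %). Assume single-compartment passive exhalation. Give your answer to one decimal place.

τ = R × C = 10.0 × 63 mL/cmH2O = 10.0 × 0.063 L/cmH2O = 0.63 s.
Passive exhalation: V(t)/V₀ = e^(−t/τ) = e^(−1.09/0.63) = 0.1773.
Fraction exhaled = 1 − 0.1773 = 0.8227 → 82.27%.

82.3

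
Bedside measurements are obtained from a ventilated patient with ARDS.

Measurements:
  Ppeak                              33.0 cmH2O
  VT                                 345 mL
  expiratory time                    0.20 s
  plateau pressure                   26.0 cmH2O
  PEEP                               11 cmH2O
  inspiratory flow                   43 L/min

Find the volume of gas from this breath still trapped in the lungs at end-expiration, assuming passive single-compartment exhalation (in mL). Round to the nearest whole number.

Flow: 43 L/min ÷ 60 = 0.7167 L/s.
R = (PIP − Pplat)/V̇ = (33.0 − 26.0) / 0.7167 = 7.0/0.7167 = 9.767 cmH2O·s/L.
C = Vt/(Pplat − PEEP) = 345.0 / (26.0 − 11) = 345.0/15.0 = 23.0 mL/cmH2O.
τ = R × C = 9.767 × 0.023 L/cmH2O = 0.2246 s.
Fraction remaining = e^(−Te/τ) = e^(−0.20/0.2246) = 0.4105.
Trapped volume = 345.0 × 0.4105 = 141.62 mL.

142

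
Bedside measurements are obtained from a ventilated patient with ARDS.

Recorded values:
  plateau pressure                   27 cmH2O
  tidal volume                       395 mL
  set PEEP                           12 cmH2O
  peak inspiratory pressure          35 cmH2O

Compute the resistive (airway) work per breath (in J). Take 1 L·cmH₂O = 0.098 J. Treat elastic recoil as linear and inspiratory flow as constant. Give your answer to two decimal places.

With constant inspiratory flow the resistive pressure is constant at PIP − Pplat = 35 − 27 = 8.0 cmH2O, so resistive work = 8.0 × 0.395 = 3.16 L·cmH2O.
× 0.098 J/(L·cmH2O) → 0.3097 J.

0.31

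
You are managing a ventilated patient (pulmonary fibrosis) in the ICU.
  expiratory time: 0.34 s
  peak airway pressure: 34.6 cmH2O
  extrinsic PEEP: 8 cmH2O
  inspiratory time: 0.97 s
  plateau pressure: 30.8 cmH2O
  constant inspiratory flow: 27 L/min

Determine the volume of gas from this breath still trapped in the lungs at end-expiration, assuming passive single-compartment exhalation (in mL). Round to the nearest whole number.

53

Flow: 27 L/min ÷ 60 = 0.45 L/s.
Vt = flow × Ti = 0.45 L/s × 0.97 s × 1000 mL/L = 436.5 mL.
R = (PIP − Pplat)/V̇ = (34.6 − 30.8) / 0.45 = 3.8/0.45 = 8.444 cmH2O·s/L.
C = Vt/(Pplat − PEEP) = 436.5 / (30.8 − 8) = 436.5/22.8 = 19.145 mL/cmH2O.
τ = R × C = 8.444 × 0.01915 L/cmH2O = 0.1617 s.
Fraction remaining = e^(−Te/τ) = e^(−0.34/0.1617) = 0.1221.
Trapped volume = 436.5 × 0.1221 = 53.297 mL.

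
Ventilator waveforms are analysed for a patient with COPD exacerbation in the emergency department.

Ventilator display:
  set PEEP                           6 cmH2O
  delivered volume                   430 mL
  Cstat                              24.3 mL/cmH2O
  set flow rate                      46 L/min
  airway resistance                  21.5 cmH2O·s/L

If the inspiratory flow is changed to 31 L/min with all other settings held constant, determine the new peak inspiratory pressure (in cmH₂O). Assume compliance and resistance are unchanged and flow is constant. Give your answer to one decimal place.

Flow: 46 L/min ÷ 60 = 0.7667 L/s.
New flow: 31 L/min ÷ 60 = 0.5167 L/s.
PIP = Vt/C + R·V̇ + PEEP (constant-flow equation of motion).
Only the resistive term changes: ΔPIP = R × ΔV̇ = 21.5 × (0.5167 − 0.7667) = 21.5 × -0.25 = -5.375 cmH2O.
Original PIP = 430/24.3 + 21.5×0.7667 + 6 = 40.18 cmH2O; new PIP = 40.18 + (-5.375) = 34.805 cmH2O.

34.8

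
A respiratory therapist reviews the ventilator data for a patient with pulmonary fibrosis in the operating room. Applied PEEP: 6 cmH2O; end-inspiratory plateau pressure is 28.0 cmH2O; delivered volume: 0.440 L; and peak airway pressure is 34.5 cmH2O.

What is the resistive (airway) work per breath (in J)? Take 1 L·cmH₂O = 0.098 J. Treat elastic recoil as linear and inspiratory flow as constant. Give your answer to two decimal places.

With constant inspiratory flow the resistive pressure is constant at PIP − Pplat = 34.5 − 28.0 = 6.5 cmH2O, so resistive work = 6.5 × 0.440 = 2.86 L·cmH2O.
× 0.098 J/(L·cmH2O) → 0.2803 J.

0.28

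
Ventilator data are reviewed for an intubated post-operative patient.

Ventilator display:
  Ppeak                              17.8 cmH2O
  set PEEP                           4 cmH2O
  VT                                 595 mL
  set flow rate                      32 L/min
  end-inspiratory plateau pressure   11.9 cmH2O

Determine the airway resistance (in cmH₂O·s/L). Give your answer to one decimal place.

11.1

Flow: 32 L/min ÷ 60 = 0.5333 L/s.
Raw = (PIP − Pplat) / flow = (17.8 − 11.9) / 0.5333 = 5.9 / 0.5333 = 11.063 cmH2O·s/L.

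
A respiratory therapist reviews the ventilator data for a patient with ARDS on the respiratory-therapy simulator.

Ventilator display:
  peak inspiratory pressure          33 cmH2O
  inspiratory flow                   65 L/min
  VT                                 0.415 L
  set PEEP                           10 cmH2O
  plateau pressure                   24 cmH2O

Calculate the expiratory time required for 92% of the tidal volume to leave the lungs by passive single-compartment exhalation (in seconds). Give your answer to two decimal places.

0.62

Flow: 65 L/min ÷ 60 = 1.0833 L/s.
R = (PIP − Pplat)/V̇ = (33 − 24) / 1.0833 = 9.0/1.0833 = 8.308 cmH2O·s/L.
C = Vt/(Pplat − PEEP) = 415.0 / (24 − 10) = 415.0/14.0 = 29.643 mL/cmH2O.
τ = R × C = 8.308 × 0.02964 L/cmH2O = 0.2462 s.
t = −τ·ln(1 − 0.92) = −0.2462·ln(0.08) = 0.6218 s.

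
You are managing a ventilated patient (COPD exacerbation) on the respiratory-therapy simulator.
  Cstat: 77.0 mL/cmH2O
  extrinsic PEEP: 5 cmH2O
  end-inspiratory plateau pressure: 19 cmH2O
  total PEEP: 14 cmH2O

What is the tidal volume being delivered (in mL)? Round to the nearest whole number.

385

End-expiratory occlusion gives total PEEP = 14 cmH2O (intrinsic PEEP = 14 − 5 = 9). Use total PEEP for the elastic gradient.
Vt = Cstat × (Pplat − PEEPtotal) = 77.0 × (19 − 14) = 77.0 × 5.0 = 385.0 mL.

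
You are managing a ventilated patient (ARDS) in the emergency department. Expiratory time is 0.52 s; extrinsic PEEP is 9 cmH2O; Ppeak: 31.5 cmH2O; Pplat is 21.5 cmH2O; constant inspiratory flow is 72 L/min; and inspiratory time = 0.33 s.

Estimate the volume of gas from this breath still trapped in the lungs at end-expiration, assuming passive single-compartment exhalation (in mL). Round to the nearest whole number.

55

Flow: 72 L/min ÷ 60 = 1.2 L/s.
Vt = flow × Ti = 1.2 L/s × 0.33 s × 1000 mL/L = 396.0 mL.
R = (PIP − Pplat)/V̇ = (31.5 − 21.5) / 1.2 = 10.0/1.2 = 8.333 cmH2O·s/L.
C = Vt/(Pplat − PEEP) = 396.0 / (21.5 − 9) = 396.0/12.5 = 31.68 mL/cmH2O.
τ = R × C = 8.333 × 0.03168 L/cmH2O = 0.264 s.
Fraction remaining = e^(−Te/τ) = e^(−0.52/0.264) = 0.1395.
Trapped volume = 396.0 × 0.1395 = 55.242 mL.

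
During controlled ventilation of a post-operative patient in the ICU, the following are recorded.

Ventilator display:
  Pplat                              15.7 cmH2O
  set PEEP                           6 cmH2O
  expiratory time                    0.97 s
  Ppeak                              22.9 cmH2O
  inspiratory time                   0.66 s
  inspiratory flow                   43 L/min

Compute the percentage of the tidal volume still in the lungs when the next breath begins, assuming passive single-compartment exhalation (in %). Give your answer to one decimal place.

Flow: 43 L/min ÷ 60 = 0.7167 L/s.
Vt = flow × Ti = 0.7167 L/s × 0.66 s × 1000 mL/L = 473.02 mL.
R = (PIP − Pplat)/V̇ = (22.9 − 15.7) / 0.7167 = 7.2/0.7167 = 10.046 cmH2O·s/L.
C = Vt/(Pplat − PEEP) = 473.02 / (15.7 − 6) = 473.02/9.7 = 48.765 mL/cmH2O.
τ = R × C = 10.046 × 0.04877 L/cmH2O = 0.4899 s.
Fraction remaining at end-expiration = e^(−Te/τ) = e^(−0.97/0.4899) = 0.1381 → 13.81%.

13.8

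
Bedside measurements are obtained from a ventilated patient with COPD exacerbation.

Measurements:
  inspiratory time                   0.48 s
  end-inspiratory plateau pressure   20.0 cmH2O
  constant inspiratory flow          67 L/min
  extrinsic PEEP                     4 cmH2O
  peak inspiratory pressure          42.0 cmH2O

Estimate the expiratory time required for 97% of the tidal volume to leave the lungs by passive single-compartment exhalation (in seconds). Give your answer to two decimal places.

Flow: 67 L/min ÷ 60 = 1.1167 L/s.
Vt = flow × Ti = 1.1167 L/s × 0.48 s × 1000 mL/L = 536.02 mL.
R = (PIP − Pplat)/V̇ = (42.0 − 20.0) / 1.1167 = 22.0/1.1167 = 19.701 cmH2O·s/L.
C = Vt/(Pplat − PEEP) = 536.02 / (20.0 − 4) = 536.02/16.0 = 33.501 mL/cmH2O.
τ = R × C = 19.701 × 0.0335 L/cmH2O = 0.66 s.
t = −τ·ln(1 − 0.97) = −0.66·ln(0.03) = 2.314 s.

2.31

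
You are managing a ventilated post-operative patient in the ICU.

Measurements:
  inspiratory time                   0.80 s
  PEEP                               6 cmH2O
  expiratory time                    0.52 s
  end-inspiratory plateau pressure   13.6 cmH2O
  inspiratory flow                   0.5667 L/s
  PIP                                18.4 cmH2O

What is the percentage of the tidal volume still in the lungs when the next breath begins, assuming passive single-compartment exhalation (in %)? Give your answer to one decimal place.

35.7

Vt = flow × Ti = 0.5667 L/s × 0.80 s × 1000 mL/L = 453.36 mL.
R = (PIP − Pplat)/V̇ = (18.4 − 13.6) / 0.5667 = 4.8/0.5667 = 8.47 cmH2O·s/L.
C = Vt/(Pplat − PEEP) = 453.36 / (13.6 − 6) = 453.36/7.6 = 59.653 mL/cmH2O.
τ = R × C = 8.47 × 0.05965 L/cmH2O = 0.5052 s.
Fraction remaining at end-expiration = e^(−Te/τ) = e^(−0.52/0.5052) = 0.3573 → 35.73%.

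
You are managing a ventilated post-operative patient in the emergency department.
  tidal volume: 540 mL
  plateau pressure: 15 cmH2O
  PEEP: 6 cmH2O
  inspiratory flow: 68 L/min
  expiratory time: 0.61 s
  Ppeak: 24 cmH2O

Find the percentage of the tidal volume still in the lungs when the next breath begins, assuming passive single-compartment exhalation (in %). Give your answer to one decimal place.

Flow: 68 L/min ÷ 60 = 1.1333 L/s.
R = (PIP − Pplat)/V̇ = (24 − 15) / 1.1333 = 9.0/1.1333 = 7.941 cmH2O·s/L.
C = Vt/(Pplat − PEEP) = 540.0 / (15 − 6) = 540.0/9.0 = 60.0 mL/cmH2O.
τ = R × C = 7.941 × 0.06 L/cmH2O = 0.4765 s.
Fraction remaining at end-expiration = e^(−Te/τ) = e^(−0.61/0.4765) = 0.278 → 27.8%.

27.8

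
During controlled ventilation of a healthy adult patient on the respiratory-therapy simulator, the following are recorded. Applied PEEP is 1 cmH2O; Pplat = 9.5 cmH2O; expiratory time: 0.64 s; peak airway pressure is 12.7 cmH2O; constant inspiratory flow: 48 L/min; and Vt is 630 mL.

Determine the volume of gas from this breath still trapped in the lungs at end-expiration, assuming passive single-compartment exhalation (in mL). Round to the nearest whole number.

73

Flow: 48 L/min ÷ 60 = 0.8 L/s.
R = (PIP − Pplat)/V̇ = (12.7 − 9.5) / 0.8 = 3.2/0.8 = 4.0 cmH2O·s/L.
C = Vt/(Pplat − PEEP) = 630.0 / (9.5 − 1) = 630.0/8.5 = 74.118 mL/cmH2O.
τ = R × C = 4.0 × 0.07412 L/cmH2O = 0.2965 s.
Fraction remaining = e^(−Te/τ) = e^(−0.64/0.2965) = 0.1155.
Trapped volume = 630.0 × 0.1155 = 72.765 mL.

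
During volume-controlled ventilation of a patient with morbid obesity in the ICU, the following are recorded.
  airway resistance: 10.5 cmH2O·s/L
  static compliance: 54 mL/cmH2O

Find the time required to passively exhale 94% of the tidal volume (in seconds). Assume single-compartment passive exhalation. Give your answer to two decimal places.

1.60

τ = R × C = 10.5 × 54 mL/cmH2O = 10.5 × 0.054 L/cmH2O = 0.567 s.
Exhaled fraction f = 1 − e^(−t/τ) → t = −τ·ln(1 − f) = −0.567·ln(0.06) = 1.595 s.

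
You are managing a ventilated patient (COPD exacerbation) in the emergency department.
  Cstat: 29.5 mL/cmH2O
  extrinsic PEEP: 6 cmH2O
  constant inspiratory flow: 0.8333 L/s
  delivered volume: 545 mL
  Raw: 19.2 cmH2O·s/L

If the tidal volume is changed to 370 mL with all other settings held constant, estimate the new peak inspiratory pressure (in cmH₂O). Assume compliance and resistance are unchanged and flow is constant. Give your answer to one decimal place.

PIP = Vt/C + R·V̇ + PEEP (constant-flow equation of motion).
Only the elastic term changes: ΔPIP = ΔVt / C = (370 − 545) / 29.5 = -5.932 cmH2O.
Original PIP = 545/29.5 + 19.2×0.8333 + 6 = 40.474 cmH2O; new PIP = 40.474 + (-5.932) = 34.542 cmH2O.

34.5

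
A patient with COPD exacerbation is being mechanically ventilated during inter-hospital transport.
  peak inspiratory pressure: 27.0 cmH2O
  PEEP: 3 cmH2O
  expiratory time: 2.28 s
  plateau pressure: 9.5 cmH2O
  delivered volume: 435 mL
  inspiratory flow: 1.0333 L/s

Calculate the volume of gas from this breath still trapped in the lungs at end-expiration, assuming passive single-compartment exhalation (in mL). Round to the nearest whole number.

58

R = (PIP − Pplat)/V̇ = (27.0 − 9.5) / 1.0333 = 17.5/1.0333 = 16.936 cmH2O·s/L.
C = Vt/(Pplat − PEEP) = 435.0 / (9.5 − 3) = 435.0/6.5 = 66.923 mL/cmH2O.
τ = R × C = 16.936 × 0.06692 L/cmH2O = 1.133 s.
Fraction remaining = e^(−Te/τ) = e^(−2.28/1.133) = 0.1337.
Trapped volume = 435.0 × 0.1337 = 58.16 mL.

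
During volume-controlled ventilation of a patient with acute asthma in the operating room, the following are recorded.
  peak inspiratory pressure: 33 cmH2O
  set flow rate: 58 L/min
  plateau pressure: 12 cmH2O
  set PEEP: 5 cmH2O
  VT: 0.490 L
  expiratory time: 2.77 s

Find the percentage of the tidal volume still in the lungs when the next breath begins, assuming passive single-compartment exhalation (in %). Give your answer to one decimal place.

16.2

Flow: 58 L/min ÷ 60 = 0.9667 L/s.
R = (PIP − Pplat)/V̇ = (33 − 12) / 0.9667 = 21.0/0.9667 = 21.723 cmH2O·s/L.
C = Vt/(Pplat − PEEP) = 490.0 / (12 − 5) = 490.0/7.0 = 70.0 mL/cmH2O.
τ = R × C = 21.723 × 0.07 L/cmH2O = 1.521 s.
Fraction remaining at end-expiration = e^(−Te/τ) = e^(−2.77/1.521) = 0.1618 → 16.18%.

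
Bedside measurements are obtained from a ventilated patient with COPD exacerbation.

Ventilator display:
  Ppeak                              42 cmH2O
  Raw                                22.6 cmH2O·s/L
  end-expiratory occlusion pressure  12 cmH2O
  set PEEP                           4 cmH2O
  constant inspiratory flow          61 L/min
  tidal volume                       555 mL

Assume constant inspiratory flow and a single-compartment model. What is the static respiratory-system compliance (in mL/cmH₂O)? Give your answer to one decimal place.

79.0

Flow: 61 L/min ÷ 60 = 1.0167 L/s.
Total PEEP = 12 cmH2O (set 4 + intrinsic 8); this is the baseline alveolar pressure.
Equation of motion (constant flow): PIP = Vt/C + R·V̇ + PEEP.
Vt/C = PIP − R·V̇ − PEEP = 42 − 22.6×1.0167 − 12 = 42 − 22.977 − 12 = 7.023 cmH2O.
C = Vt / 7.023 = 555 / 7.023 = 79.026 mL/cmH2O.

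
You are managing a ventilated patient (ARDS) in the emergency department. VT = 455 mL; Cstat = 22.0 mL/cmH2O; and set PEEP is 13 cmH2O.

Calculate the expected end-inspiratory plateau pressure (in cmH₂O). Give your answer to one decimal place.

Pplat = PEEP + Vt / Cstat = 13 + 455 / 22.0 = 13 + 20.682 = 33.682 cmH2O.

33.7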